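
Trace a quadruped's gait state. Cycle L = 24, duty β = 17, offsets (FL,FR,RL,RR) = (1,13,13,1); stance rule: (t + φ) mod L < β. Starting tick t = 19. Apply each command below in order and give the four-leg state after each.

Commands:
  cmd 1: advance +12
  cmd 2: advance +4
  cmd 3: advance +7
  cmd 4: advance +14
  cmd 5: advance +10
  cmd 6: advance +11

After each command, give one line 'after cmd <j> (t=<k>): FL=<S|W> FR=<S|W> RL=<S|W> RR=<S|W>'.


after cmd 1 (t=31): FL=S FR=W RL=W RR=S
after cmd 2 (t=35): FL=S FR=S RL=S RR=S
after cmd 3 (t=42): FL=W FR=S RL=S RR=W
after cmd 4 (t=56): FL=S FR=W RL=W RR=S
after cmd 5 (t=66): FL=W FR=S RL=S RR=W
after cmd 6 (t=77): FL=S FR=W RL=W RR=S

start t=19: FL=W FR=S RL=S RR=W
cmd 1: advance +12 → t=31, phase=(8,20,20,8) → FL=S FR=W RL=W RR=S
cmd 2: advance +4 → t=35, phase=(12,0,0,12) → FL=S FR=S RL=S RR=S
cmd 3: advance +7 → t=42, phase=(19,7,7,19) → FL=W FR=S RL=S RR=W
cmd 4: advance +14 → t=56, phase=(9,21,21,9) → FL=S FR=W RL=W RR=S
cmd 5: advance +10 → t=66, phase=(19,7,7,19) → FL=W FR=S RL=S RR=W
cmd 6: advance +11 → t=77, phase=(6,18,18,6) → FL=S FR=W RL=W RR=S


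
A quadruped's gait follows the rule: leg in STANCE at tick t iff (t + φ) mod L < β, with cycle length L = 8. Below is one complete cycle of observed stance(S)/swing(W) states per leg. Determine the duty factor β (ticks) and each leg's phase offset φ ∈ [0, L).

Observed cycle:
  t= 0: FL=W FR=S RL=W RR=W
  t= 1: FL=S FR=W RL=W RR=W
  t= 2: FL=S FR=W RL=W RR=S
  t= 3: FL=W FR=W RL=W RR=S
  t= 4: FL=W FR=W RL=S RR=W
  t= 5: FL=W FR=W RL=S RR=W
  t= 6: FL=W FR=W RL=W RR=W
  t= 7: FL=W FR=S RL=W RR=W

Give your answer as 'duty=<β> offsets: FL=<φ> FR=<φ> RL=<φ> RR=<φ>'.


duty=2 offsets: FL=7 FR=1 RL=4 RR=6

duty β = stance ticks per leg = 2
FL: stance ticks = 2; W→S at t=1 → φ=7
FR: stance ticks = 2; W→S at t=7 → φ=1
RL: stance ticks = 2; W→S at t=4 → φ=4
RR: stance ticks = 2; W→S at t=2 → φ=6


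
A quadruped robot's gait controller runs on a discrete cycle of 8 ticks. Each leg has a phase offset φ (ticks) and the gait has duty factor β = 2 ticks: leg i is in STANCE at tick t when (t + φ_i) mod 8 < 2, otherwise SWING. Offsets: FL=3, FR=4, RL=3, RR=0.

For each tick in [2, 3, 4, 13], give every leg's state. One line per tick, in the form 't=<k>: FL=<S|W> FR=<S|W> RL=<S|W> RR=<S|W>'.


t=2: FL=W FR=W RL=W RR=W
t=3: FL=W FR=W RL=W RR=W
t=4: FL=W FR=S RL=W RR=W
t=13: FL=S FR=S RL=S RR=W

t=2: phase=(5,6,5,2) vs β=2 → FL=W FR=W RL=W RR=W
t=3: phase=(6,7,6,3) vs β=2 → FL=W FR=W RL=W RR=W
t=4: phase=(7,0,7,4) vs β=2 → FL=W FR=S RL=W RR=W
t=13: phase=(0,1,0,5) vs β=2 → FL=S FR=S RL=S RR=W


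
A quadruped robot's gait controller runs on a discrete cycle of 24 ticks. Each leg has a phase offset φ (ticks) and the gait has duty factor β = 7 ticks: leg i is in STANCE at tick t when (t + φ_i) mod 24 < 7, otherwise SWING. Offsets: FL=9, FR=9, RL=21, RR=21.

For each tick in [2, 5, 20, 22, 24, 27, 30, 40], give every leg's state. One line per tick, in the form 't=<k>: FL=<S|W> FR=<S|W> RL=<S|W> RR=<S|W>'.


t=2: phase=(11,11,23,23) vs β=7 → FL=W FR=W RL=W RR=W
t=5: phase=(14,14,2,2) vs β=7 → FL=W FR=W RL=S RR=S
t=20: phase=(5,5,17,17) vs β=7 → FL=S FR=S RL=W RR=W
t=22: phase=(7,7,19,19) vs β=7 → FL=W FR=W RL=W RR=W
t=24: phase=(9,9,21,21) vs β=7 → FL=W FR=W RL=W RR=W
t=27: phase=(12,12,0,0) vs β=7 → FL=W FR=W RL=S RR=S
t=30: phase=(15,15,3,3) vs β=7 → FL=W FR=W RL=S RR=S
t=40: phase=(1,1,13,13) vs β=7 → FL=S FR=S RL=W RR=W

t=2: FL=W FR=W RL=W RR=W
t=5: FL=W FR=W RL=S RR=S
t=20: FL=S FR=S RL=W RR=W
t=22: FL=W FR=W RL=W RR=W
t=24: FL=W FR=W RL=W RR=W
t=27: FL=W FR=W RL=S RR=S
t=30: FL=W FR=W RL=S RR=S
t=40: FL=S FR=S RL=W RR=W


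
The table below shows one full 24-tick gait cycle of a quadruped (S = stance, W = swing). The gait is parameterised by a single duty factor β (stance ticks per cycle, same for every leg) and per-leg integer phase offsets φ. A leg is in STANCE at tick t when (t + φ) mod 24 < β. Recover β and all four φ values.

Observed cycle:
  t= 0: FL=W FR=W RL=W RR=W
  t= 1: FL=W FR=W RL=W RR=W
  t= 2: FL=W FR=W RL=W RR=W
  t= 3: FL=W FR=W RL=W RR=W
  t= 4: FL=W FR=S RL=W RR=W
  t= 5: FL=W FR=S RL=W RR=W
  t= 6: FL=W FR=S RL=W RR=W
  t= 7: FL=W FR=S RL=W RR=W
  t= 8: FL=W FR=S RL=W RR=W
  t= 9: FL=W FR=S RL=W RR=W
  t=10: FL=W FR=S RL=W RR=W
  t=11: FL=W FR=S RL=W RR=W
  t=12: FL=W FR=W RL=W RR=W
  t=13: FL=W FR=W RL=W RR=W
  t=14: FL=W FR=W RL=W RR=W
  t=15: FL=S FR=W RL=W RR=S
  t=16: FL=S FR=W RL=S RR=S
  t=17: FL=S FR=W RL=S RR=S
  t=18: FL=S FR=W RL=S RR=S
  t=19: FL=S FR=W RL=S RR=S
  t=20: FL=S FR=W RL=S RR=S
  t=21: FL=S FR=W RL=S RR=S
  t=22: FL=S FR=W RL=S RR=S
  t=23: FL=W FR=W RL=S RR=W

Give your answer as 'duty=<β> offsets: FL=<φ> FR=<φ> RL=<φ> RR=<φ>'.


duty β = stance ticks per leg = 8
FL: stance ticks = 8; W→S at t=15 → φ=9
FR: stance ticks = 8; W→S at t=4 → φ=20
RL: stance ticks = 8; W→S at t=16 → φ=8
RR: stance ticks = 8; W→S at t=15 → φ=9

duty=8 offsets: FL=9 FR=20 RL=8 RR=9


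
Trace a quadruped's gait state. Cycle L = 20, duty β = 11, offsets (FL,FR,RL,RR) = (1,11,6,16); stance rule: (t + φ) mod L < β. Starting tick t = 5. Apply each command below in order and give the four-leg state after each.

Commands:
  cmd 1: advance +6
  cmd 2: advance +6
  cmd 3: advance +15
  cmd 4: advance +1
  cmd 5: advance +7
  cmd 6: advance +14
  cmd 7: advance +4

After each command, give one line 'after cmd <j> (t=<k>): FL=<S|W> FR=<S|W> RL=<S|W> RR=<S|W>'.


after cmd 1 (t=11): FL=W FR=S RL=W RR=S
after cmd 2 (t=17): FL=W FR=S RL=S RR=W
after cmd 3 (t=32): FL=W FR=S RL=W RR=S
after cmd 4 (t=33): FL=W FR=S RL=W RR=S
after cmd 5 (t=40): FL=S FR=W RL=S RR=W
after cmd 6 (t=54): FL=W FR=S RL=S RR=S
after cmd 7 (t=58): FL=W FR=S RL=S RR=W

start t=5: FL=S FR=W RL=W RR=S
cmd 1: advance +6 → t=11, phase=(12,2,17,7) → FL=W FR=S RL=W RR=S
cmd 2: advance +6 → t=17, phase=(18,8,3,13) → FL=W FR=S RL=S RR=W
cmd 3: advance +15 → t=32, phase=(13,3,18,8) → FL=W FR=S RL=W RR=S
cmd 4: advance +1 → t=33, phase=(14,4,19,9) → FL=W FR=S RL=W RR=S
cmd 5: advance +7 → t=40, phase=(1,11,6,16) → FL=S FR=W RL=S RR=W
cmd 6: advance +14 → t=54, phase=(15,5,0,10) → FL=W FR=S RL=S RR=S
cmd 7: advance +4 → t=58, phase=(19,9,4,14) → FL=W FR=S RL=S RR=W


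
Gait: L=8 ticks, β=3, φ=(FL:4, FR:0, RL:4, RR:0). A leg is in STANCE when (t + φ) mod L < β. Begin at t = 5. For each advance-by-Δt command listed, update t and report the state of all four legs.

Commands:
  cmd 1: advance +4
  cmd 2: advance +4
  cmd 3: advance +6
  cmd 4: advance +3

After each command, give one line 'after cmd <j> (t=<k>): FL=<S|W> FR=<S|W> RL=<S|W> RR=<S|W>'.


after cmd 1 (t=9): FL=W FR=S RL=W RR=S
after cmd 2 (t=13): FL=S FR=W RL=S RR=W
after cmd 3 (t=19): FL=W FR=W RL=W RR=W
after cmd 4 (t=22): FL=S FR=W RL=S RR=W

start t=5: FL=S FR=W RL=S RR=W
cmd 1: advance +4 → t=9, phase=(5,1,5,1) → FL=W FR=S RL=W RR=S
cmd 2: advance +4 → t=13, phase=(1,5,1,5) → FL=S FR=W RL=S RR=W
cmd 3: advance +6 → t=19, phase=(7,3,7,3) → FL=W FR=W RL=W RR=W
cmd 4: advance +3 → t=22, phase=(2,6,2,6) → FL=S FR=W RL=S RR=W


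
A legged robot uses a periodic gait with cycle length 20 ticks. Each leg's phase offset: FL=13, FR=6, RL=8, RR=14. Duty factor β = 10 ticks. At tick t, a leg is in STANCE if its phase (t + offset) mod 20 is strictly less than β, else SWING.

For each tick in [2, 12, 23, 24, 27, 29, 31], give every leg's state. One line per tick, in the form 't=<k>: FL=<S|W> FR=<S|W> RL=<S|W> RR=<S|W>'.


t=2: FL=W FR=S RL=W RR=W
t=12: FL=S FR=W RL=S RR=S
t=23: FL=W FR=S RL=W RR=W
t=24: FL=W FR=W RL=W RR=W
t=27: FL=S FR=W RL=W RR=S
t=29: FL=S FR=W RL=W RR=S
t=31: FL=S FR=W RL=W RR=S

t=2: phase=(15,8,10,16) vs β=10 → FL=W FR=S RL=W RR=W
t=12: phase=(5,18,0,6) vs β=10 → FL=S FR=W RL=S RR=S
t=23: phase=(16,9,11,17) vs β=10 → FL=W FR=S RL=W RR=W
t=24: phase=(17,10,12,18) vs β=10 → FL=W FR=W RL=W RR=W
t=27: phase=(0,13,15,1) vs β=10 → FL=S FR=W RL=W RR=S
t=29: phase=(2,15,17,3) vs β=10 → FL=S FR=W RL=W RR=S
t=31: phase=(4,17,19,5) vs β=10 → FL=S FR=W RL=W RR=S


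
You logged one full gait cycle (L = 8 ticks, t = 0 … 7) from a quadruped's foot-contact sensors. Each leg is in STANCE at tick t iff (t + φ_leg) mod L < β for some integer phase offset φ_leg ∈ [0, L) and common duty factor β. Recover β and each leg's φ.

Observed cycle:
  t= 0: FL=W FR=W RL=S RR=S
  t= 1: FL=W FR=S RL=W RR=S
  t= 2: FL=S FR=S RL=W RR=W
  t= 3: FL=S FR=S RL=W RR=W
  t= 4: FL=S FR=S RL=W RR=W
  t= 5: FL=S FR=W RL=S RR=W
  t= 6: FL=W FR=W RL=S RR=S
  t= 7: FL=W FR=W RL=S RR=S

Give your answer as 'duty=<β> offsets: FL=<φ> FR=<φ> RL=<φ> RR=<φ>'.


duty=4 offsets: FL=6 FR=7 RL=3 RR=2

duty β = stance ticks per leg = 4
FL: stance ticks = 4; W→S at t=2 → φ=6
FR: stance ticks = 4; W→S at t=1 → φ=7
RL: stance ticks = 4; W→S at t=5 → φ=3
RR: stance ticks = 4; W→S at t=6 → φ=2


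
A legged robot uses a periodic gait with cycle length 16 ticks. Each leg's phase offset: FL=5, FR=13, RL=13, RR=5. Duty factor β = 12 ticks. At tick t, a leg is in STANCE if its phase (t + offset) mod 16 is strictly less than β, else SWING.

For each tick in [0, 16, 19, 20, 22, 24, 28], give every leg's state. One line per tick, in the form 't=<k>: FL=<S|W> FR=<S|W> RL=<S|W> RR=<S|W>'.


t=0: FL=S FR=W RL=W RR=S
t=16: FL=S FR=W RL=W RR=S
t=19: FL=S FR=S RL=S RR=S
t=20: FL=S FR=S RL=S RR=S
t=22: FL=S FR=S RL=S RR=S
t=24: FL=W FR=S RL=S RR=W
t=28: FL=S FR=S RL=S RR=S

t=0: phase=(5,13,13,5) vs β=12 → FL=S FR=W RL=W RR=S
t=16: phase=(5,13,13,5) vs β=12 → FL=S FR=W RL=W RR=S
t=19: phase=(8,0,0,8) vs β=12 → FL=S FR=S RL=S RR=S
t=20: phase=(9,1,1,9) vs β=12 → FL=S FR=S RL=S RR=S
t=22: phase=(11,3,3,11) vs β=12 → FL=S FR=S RL=S RR=S
t=24: phase=(13,5,5,13) vs β=12 → FL=W FR=S RL=S RR=W
t=28: phase=(1,9,9,1) vs β=12 → FL=S FR=S RL=S RR=S


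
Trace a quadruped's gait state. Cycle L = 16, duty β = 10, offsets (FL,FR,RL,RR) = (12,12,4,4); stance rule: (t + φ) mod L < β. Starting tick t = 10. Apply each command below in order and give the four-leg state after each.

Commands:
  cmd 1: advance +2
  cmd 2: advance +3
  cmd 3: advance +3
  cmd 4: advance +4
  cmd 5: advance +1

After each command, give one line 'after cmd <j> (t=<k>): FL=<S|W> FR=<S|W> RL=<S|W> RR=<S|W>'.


start t=10: FL=S FR=S RL=W RR=W
cmd 1: advance +2 → t=12, phase=(8,8,0,0) → FL=S FR=S RL=S RR=S
cmd 2: advance +3 → t=15, phase=(11,11,3,3) → FL=W FR=W RL=S RR=S
cmd 3: advance +3 → t=18, phase=(14,14,6,6) → FL=W FR=W RL=S RR=S
cmd 4: advance +4 → t=22, phase=(2,2,10,10) → FL=S FR=S RL=W RR=W
cmd 5: advance +1 → t=23, phase=(3,3,11,11) → FL=S FR=S RL=W RR=W

after cmd 1 (t=12): FL=S FR=S RL=S RR=S
after cmd 2 (t=15): FL=W FR=W RL=S RR=S
after cmd 3 (t=18): FL=W FR=W RL=S RR=S
after cmd 4 (t=22): FL=S FR=S RL=W RR=W
after cmd 5 (t=23): FL=S FR=S RL=W RR=W


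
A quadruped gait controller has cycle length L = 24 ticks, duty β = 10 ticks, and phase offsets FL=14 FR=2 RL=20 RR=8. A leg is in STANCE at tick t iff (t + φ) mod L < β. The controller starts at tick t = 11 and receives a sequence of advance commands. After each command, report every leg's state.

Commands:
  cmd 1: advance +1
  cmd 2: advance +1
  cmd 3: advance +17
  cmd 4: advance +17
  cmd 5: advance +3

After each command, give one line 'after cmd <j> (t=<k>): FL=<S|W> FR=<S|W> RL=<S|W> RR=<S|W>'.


after cmd 1 (t=12): FL=S FR=W RL=S RR=W
after cmd 2 (t=13): FL=S FR=W RL=S RR=W
after cmd 3 (t=30): FL=W FR=S RL=S RR=W
after cmd 4 (t=47): FL=W FR=S RL=W RR=S
after cmd 5 (t=50): FL=W FR=S RL=W RR=W

start t=11: FL=S FR=W RL=S RR=W
cmd 1: advance +1 → t=12, phase=(2,14,8,20) → FL=S FR=W RL=S RR=W
cmd 2: advance +1 → t=13, phase=(3,15,9,21) → FL=S FR=W RL=S RR=W
cmd 3: advance +17 → t=30, phase=(20,8,2,14) → FL=W FR=S RL=S RR=W
cmd 4: advance +17 → t=47, phase=(13,1,19,7) → FL=W FR=S RL=W RR=S
cmd 5: advance +3 → t=50, phase=(16,4,22,10) → FL=W FR=S RL=W RR=W


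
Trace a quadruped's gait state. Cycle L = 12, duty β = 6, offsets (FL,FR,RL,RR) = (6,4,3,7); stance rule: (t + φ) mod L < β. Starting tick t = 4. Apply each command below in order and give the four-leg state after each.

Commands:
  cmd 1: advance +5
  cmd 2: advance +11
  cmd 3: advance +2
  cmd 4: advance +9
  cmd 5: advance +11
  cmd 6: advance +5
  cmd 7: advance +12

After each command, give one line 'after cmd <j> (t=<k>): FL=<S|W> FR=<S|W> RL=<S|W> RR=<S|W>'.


start t=4: FL=W FR=W RL=W RR=W
cmd 1: advance +5 → t=9, phase=(3,1,0,4) → FL=S FR=S RL=S RR=S
cmd 2: advance +11 → t=20, phase=(2,0,11,3) → FL=S FR=S RL=W RR=S
cmd 3: advance +2 → t=22, phase=(4,2,1,5) → FL=S FR=S RL=S RR=S
cmd 4: advance +9 → t=31, phase=(1,11,10,2) → FL=S FR=W RL=W RR=S
cmd 5: advance +11 → t=42, phase=(0,10,9,1) → FL=S FR=W RL=W RR=S
cmd 6: advance +5 → t=47, phase=(5,3,2,6) → FL=S FR=S RL=S RR=W
cmd 7: advance +12 → t=59, phase=(5,3,2,6) → FL=S FR=S RL=S RR=W

after cmd 1 (t=9): FL=S FR=S RL=S RR=S
after cmd 2 (t=20): FL=S FR=S RL=W RR=S
after cmd 3 (t=22): FL=S FR=S RL=S RR=S
after cmd 4 (t=31): FL=S FR=W RL=W RR=S
after cmd 5 (t=42): FL=S FR=W RL=W RR=S
after cmd 6 (t=47): FL=S FR=S RL=S RR=W
after cmd 7 (t=59): FL=S FR=S RL=S RR=W


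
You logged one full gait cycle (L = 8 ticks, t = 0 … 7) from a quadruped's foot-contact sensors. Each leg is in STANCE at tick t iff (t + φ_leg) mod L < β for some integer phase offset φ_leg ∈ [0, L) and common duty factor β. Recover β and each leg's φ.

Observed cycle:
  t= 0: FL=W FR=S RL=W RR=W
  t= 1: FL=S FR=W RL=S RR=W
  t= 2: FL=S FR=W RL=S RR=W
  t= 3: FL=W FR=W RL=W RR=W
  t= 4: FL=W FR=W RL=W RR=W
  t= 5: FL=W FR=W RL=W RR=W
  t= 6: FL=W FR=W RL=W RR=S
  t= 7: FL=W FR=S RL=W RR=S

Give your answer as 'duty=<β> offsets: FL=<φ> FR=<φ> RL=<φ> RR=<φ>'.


duty=2 offsets: FL=7 FR=1 RL=7 RR=2

duty β = stance ticks per leg = 2
FL: stance ticks = 2; W→S at t=1 → φ=7
FR: stance ticks = 2; W→S at t=7 → φ=1
RL: stance ticks = 2; W→S at t=1 → φ=7
RR: stance ticks = 2; W→S at t=6 → φ=2


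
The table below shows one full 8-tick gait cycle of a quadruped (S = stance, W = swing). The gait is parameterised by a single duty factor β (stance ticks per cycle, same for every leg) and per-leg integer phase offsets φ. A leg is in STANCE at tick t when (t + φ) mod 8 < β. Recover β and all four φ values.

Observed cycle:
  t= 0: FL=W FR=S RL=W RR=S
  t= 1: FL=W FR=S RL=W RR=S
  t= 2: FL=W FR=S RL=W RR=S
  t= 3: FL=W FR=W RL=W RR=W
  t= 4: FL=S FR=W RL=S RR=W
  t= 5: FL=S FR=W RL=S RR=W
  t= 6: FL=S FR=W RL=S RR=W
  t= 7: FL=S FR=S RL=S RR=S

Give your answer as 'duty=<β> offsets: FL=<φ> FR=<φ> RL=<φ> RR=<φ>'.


duty=4 offsets: FL=4 FR=1 RL=4 RR=1

duty β = stance ticks per leg = 4
FL: stance ticks = 4; W→S at t=4 → φ=4
FR: stance ticks = 4; W→S at t=7 → φ=1
RL: stance ticks = 4; W→S at t=4 → φ=4
RR: stance ticks = 4; W→S at t=7 → φ=1


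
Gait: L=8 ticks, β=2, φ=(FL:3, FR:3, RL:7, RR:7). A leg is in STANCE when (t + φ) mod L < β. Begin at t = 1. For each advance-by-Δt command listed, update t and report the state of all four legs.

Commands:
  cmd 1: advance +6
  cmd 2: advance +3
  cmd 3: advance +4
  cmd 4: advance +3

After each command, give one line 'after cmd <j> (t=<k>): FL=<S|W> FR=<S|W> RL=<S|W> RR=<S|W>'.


after cmd 1 (t=7): FL=W FR=W RL=W RR=W
after cmd 2 (t=10): FL=W FR=W RL=S RR=S
after cmd 3 (t=14): FL=S FR=S RL=W RR=W
after cmd 4 (t=17): FL=W FR=W RL=S RR=S

start t=1: FL=W FR=W RL=S RR=S
cmd 1: advance +6 → t=7, phase=(2,2,6,6) → FL=W FR=W RL=W RR=W
cmd 2: advance +3 → t=10, phase=(5,5,1,1) → FL=W FR=W RL=S RR=S
cmd 3: advance +4 → t=14, phase=(1,1,5,5) → FL=S FR=S RL=W RR=W
cmd 4: advance +3 → t=17, phase=(4,4,0,0) → FL=W FR=W RL=S RR=S


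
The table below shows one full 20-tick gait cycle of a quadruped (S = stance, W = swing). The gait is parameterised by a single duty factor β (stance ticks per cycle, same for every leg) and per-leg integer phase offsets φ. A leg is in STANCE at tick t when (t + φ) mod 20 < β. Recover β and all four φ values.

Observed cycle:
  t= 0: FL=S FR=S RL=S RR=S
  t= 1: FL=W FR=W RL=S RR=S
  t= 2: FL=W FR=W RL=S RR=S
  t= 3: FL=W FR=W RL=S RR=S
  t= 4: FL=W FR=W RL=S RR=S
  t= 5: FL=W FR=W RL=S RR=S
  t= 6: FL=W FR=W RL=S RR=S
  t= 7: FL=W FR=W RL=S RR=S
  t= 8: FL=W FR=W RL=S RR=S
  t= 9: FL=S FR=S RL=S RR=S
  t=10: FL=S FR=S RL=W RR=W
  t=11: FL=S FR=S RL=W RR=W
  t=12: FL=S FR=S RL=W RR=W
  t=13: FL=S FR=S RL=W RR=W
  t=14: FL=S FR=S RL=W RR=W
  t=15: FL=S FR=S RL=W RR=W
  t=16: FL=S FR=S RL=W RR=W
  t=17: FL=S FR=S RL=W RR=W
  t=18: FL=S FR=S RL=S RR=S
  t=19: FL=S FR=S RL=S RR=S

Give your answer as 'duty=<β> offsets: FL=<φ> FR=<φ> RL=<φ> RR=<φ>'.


duty=12 offsets: FL=11 FR=11 RL=2 RR=2

duty β = stance ticks per leg = 12
FL: stance ticks = 12; W→S at t=9 → φ=11
FR: stance ticks = 12; W→S at t=9 → φ=11
RL: stance ticks = 12; W→S at t=18 → φ=2
RR: stance ticks = 12; W→S at t=18 → φ=2


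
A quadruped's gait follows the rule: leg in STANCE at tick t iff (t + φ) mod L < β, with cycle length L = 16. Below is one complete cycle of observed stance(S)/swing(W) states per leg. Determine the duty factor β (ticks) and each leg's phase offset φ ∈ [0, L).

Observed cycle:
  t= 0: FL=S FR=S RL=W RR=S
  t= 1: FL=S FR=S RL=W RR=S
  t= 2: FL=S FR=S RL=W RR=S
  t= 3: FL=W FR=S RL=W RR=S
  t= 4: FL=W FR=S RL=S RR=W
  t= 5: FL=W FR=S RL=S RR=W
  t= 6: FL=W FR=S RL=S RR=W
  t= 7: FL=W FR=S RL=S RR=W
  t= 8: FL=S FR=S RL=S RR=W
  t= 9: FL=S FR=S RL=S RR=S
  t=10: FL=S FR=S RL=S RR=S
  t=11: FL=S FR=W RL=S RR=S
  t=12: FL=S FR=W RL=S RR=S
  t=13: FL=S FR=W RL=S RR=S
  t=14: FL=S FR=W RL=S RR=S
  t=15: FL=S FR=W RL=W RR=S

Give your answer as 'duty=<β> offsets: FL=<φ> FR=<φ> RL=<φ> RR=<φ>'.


duty β = stance ticks per leg = 11
FL: stance ticks = 11; W→S at t=8 → φ=8
FR: stance ticks = 11; W→S at t=0 → φ=0
RL: stance ticks = 11; W→S at t=4 → φ=12
RR: stance ticks = 11; W→S at t=9 → φ=7

duty=11 offsets: FL=8 FR=0 RL=12 RR=7


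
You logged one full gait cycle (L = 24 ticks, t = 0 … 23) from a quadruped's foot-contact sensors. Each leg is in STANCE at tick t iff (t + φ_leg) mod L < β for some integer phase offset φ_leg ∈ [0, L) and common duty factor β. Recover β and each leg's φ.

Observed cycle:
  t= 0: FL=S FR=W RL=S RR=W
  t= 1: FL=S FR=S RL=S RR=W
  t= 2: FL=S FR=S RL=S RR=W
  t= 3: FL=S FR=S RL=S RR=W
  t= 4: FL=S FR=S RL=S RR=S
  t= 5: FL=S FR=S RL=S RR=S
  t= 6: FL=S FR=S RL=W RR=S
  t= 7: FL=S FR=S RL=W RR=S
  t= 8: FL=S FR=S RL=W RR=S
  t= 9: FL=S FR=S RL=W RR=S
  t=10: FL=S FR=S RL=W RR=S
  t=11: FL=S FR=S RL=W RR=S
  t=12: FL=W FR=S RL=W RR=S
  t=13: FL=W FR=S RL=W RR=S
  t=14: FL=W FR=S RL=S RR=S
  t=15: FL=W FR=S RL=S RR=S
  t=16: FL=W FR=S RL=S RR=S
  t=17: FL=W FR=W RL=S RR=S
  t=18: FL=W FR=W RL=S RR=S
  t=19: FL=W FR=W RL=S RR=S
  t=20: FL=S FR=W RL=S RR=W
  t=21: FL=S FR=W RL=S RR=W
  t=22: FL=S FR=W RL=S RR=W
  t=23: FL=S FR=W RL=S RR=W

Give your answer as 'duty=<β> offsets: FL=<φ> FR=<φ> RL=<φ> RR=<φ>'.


duty=16 offsets: FL=4 FR=23 RL=10 RR=20

duty β = stance ticks per leg = 16
FL: stance ticks = 16; W→S at t=20 → φ=4
FR: stance ticks = 16; W→S at t=1 → φ=23
RL: stance ticks = 16; W→S at t=14 → φ=10
RR: stance ticks = 16; W→S at t=4 → φ=20


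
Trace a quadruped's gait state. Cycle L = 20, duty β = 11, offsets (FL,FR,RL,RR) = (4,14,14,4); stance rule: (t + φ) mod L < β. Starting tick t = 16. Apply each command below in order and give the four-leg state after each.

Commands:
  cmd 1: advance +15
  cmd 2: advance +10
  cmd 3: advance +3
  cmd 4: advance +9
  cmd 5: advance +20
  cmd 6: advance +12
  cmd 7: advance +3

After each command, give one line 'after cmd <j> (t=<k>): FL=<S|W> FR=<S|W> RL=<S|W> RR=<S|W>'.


after cmd 1 (t=31): FL=W FR=S RL=S RR=W
after cmd 2 (t=41): FL=S FR=W RL=W RR=S
after cmd 3 (t=44): FL=S FR=W RL=W RR=S
after cmd 4 (t=53): FL=W FR=S RL=S RR=W
after cmd 5 (t=73): FL=W FR=S RL=S RR=W
after cmd 6 (t=85): FL=S FR=W RL=W RR=S
after cmd 7 (t=88): FL=W FR=S RL=S RR=W

start t=16: FL=S FR=S RL=S RR=S
cmd 1: advance +15 → t=31, phase=(15,5,5,15) → FL=W FR=S RL=S RR=W
cmd 2: advance +10 → t=41, phase=(5,15,15,5) → FL=S FR=W RL=W RR=S
cmd 3: advance +3 → t=44, phase=(8,18,18,8) → FL=S FR=W RL=W RR=S
cmd 4: advance +9 → t=53, phase=(17,7,7,17) → FL=W FR=S RL=S RR=W
cmd 5: advance +20 → t=73, phase=(17,7,7,17) → FL=W FR=S RL=S RR=W
cmd 6: advance +12 → t=85, phase=(9,19,19,9) → FL=S FR=W RL=W RR=S
cmd 7: advance +3 → t=88, phase=(12,2,2,12) → FL=W FR=S RL=S RR=W


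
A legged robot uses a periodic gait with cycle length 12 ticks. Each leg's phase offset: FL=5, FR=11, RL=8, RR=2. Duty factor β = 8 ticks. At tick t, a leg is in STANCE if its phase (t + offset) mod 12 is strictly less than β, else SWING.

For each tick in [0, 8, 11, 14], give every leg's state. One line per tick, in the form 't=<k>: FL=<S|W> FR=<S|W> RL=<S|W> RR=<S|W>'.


t=0: phase=(5,11,8,2) vs β=8 → FL=S FR=W RL=W RR=S
t=8: phase=(1,7,4,10) vs β=8 → FL=S FR=S RL=S RR=W
t=11: phase=(4,10,7,1) vs β=8 → FL=S FR=W RL=S RR=S
t=14: phase=(7,1,10,4) vs β=8 → FL=S FR=S RL=W RR=S

t=0: FL=S FR=W RL=W RR=S
t=8: FL=S FR=S RL=S RR=W
t=11: FL=S FR=W RL=S RR=S
t=14: FL=S FR=S RL=W RR=S


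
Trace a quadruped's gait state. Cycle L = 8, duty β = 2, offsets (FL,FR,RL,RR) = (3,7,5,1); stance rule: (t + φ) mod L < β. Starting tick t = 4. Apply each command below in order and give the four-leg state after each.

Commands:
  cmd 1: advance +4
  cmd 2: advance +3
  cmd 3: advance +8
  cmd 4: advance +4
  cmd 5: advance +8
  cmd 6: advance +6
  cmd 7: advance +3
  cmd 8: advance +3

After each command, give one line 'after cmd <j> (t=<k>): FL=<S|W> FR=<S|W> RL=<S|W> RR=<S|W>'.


start t=4: FL=W FR=W RL=S RR=W
cmd 1: advance +4 → t=8, phase=(3,7,5,1) → FL=W FR=W RL=W RR=S
cmd 2: advance +3 → t=11, phase=(6,2,0,4) → FL=W FR=W RL=S RR=W
cmd 3: advance +8 → t=19, phase=(6,2,0,4) → FL=W FR=W RL=S RR=W
cmd 4: advance +4 → t=23, phase=(2,6,4,0) → FL=W FR=W RL=W RR=S
cmd 5: advance +8 → t=31, phase=(2,6,4,0) → FL=W FR=W RL=W RR=S
cmd 6: advance +6 → t=37, phase=(0,4,2,6) → FL=S FR=W RL=W RR=W
cmd 7: advance +3 → t=40, phase=(3,7,5,1) → FL=W FR=W RL=W RR=S
cmd 8: advance +3 → t=43, phase=(6,2,0,4) → FL=W FR=W RL=S RR=W

after cmd 1 (t=8): FL=W FR=W RL=W RR=S
after cmd 2 (t=11): FL=W FR=W RL=S RR=W
after cmd 3 (t=19): FL=W FR=W RL=S RR=W
after cmd 4 (t=23): FL=W FR=W RL=W RR=S
after cmd 5 (t=31): FL=W FR=W RL=W RR=S
after cmd 6 (t=37): FL=S FR=W RL=W RR=W
after cmd 7 (t=40): FL=W FR=W RL=W RR=S
after cmd 8 (t=43): FL=W FR=W RL=S RR=W


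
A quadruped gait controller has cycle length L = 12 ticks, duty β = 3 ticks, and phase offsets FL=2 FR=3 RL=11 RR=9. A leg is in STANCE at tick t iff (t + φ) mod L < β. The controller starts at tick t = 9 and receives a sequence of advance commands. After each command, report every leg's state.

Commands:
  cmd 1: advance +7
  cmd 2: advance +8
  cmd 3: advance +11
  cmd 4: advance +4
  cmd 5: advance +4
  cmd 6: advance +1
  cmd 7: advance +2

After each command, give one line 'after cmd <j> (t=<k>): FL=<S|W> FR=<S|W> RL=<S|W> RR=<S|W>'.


start t=9: FL=W FR=S RL=W RR=W
cmd 1: advance +7 → t=16, phase=(6,7,3,1) → FL=W FR=W RL=W RR=S
cmd 2: advance +8 → t=24, phase=(2,3,11,9) → FL=S FR=W RL=W RR=W
cmd 3: advance +11 → t=35, phase=(1,2,10,8) → FL=S FR=S RL=W RR=W
cmd 4: advance +4 → t=39, phase=(5,6,2,0) → FL=W FR=W RL=S RR=S
cmd 5: advance +4 → t=43, phase=(9,10,6,4) → FL=W FR=W RL=W RR=W
cmd 6: advance +1 → t=44, phase=(10,11,7,5) → FL=W FR=W RL=W RR=W
cmd 7: advance +2 → t=46, phase=(0,1,9,7) → FL=S FR=S RL=W RR=W

after cmd 1 (t=16): FL=W FR=W RL=W RR=S
after cmd 2 (t=24): FL=S FR=W RL=W RR=W
after cmd 3 (t=35): FL=S FR=S RL=W RR=W
after cmd 4 (t=39): FL=W FR=W RL=S RR=S
after cmd 5 (t=43): FL=W FR=W RL=W RR=W
after cmd 6 (t=44): FL=W FR=W RL=W RR=W
after cmd 7 (t=46): FL=S FR=S RL=W RR=W


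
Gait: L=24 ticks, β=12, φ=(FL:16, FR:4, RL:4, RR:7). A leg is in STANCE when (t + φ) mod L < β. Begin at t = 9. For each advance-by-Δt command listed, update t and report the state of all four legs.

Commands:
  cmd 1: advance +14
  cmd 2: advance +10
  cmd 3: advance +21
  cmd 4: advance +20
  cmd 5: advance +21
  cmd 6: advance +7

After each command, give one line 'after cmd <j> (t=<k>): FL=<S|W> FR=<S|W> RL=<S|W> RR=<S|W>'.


after cmd 1 (t=23): FL=W FR=S RL=S RR=S
after cmd 2 (t=33): FL=S FR=W RL=W RR=W
after cmd 3 (t=54): FL=W FR=S RL=S RR=W
after cmd 4 (t=74): FL=W FR=S RL=S RR=S
after cmd 5 (t=95): FL=W FR=S RL=S RR=S
after cmd 6 (t=102): FL=W FR=S RL=S RR=W

start t=9: FL=S FR=W RL=W RR=W
cmd 1: advance +14 → t=23, phase=(15,3,3,6) → FL=W FR=S RL=S RR=S
cmd 2: advance +10 → t=33, phase=(1,13,13,16) → FL=S FR=W RL=W RR=W
cmd 3: advance +21 → t=54, phase=(22,10,10,13) → FL=W FR=S RL=S RR=W
cmd 4: advance +20 → t=74, phase=(18,6,6,9) → FL=W FR=S RL=S RR=S
cmd 5: advance +21 → t=95, phase=(15,3,3,6) → FL=W FR=S RL=S RR=S
cmd 6: advance +7 → t=102, phase=(22,10,10,13) → FL=W FR=S RL=S RR=W


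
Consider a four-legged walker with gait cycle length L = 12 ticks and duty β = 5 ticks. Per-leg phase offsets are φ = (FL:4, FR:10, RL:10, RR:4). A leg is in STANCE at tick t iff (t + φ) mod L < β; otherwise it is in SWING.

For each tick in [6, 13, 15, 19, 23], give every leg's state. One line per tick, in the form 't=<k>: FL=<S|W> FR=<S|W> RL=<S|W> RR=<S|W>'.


t=6: phase=(10,4,4,10) vs β=5 → FL=W FR=S RL=S RR=W
t=13: phase=(5,11,11,5) vs β=5 → FL=W FR=W RL=W RR=W
t=15: phase=(7,1,1,7) vs β=5 → FL=W FR=S RL=S RR=W
t=19: phase=(11,5,5,11) vs β=5 → FL=W FR=W RL=W RR=W
t=23: phase=(3,9,9,3) vs β=5 → FL=S FR=W RL=W RR=S

t=6: FL=W FR=S RL=S RR=W
t=13: FL=W FR=W RL=W RR=W
t=15: FL=W FR=S RL=S RR=W
t=19: FL=W FR=W RL=W RR=W
t=23: FL=S FR=W RL=W RR=S


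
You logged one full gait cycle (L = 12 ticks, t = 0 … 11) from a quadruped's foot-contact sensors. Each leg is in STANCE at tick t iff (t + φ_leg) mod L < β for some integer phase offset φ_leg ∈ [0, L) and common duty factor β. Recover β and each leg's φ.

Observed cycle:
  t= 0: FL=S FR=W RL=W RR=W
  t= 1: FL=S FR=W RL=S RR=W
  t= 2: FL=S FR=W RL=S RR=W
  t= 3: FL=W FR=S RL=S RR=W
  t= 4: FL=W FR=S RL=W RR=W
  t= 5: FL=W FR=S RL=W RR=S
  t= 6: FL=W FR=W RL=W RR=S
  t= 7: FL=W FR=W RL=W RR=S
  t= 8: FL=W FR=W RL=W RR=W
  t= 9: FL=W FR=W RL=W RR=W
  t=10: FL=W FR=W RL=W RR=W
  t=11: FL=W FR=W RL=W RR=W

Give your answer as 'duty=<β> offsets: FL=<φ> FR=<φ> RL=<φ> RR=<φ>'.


duty=3 offsets: FL=0 FR=9 RL=11 RR=7

duty β = stance ticks per leg = 3
FL: stance ticks = 3; W→S at t=0 → φ=0
FR: stance ticks = 3; W→S at t=3 → φ=9
RL: stance ticks = 3; W→S at t=1 → φ=11
RR: stance ticks = 3; W→S at t=5 → φ=7


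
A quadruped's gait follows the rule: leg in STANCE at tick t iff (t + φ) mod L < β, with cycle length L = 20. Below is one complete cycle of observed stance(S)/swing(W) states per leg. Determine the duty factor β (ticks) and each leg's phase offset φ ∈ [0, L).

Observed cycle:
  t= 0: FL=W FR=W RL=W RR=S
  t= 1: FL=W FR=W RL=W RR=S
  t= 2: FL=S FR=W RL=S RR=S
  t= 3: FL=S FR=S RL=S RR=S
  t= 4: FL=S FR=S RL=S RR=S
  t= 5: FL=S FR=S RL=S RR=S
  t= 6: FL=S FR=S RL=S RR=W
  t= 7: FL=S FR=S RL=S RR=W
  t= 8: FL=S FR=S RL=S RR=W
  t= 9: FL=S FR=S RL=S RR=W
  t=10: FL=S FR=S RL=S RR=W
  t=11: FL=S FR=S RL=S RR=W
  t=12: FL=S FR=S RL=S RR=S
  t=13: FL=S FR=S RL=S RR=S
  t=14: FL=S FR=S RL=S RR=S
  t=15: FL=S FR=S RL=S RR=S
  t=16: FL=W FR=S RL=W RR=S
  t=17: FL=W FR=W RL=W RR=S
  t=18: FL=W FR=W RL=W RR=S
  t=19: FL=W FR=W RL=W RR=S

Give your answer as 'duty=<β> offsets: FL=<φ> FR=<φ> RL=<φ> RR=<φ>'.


duty=14 offsets: FL=18 FR=17 RL=18 RR=8

duty β = stance ticks per leg = 14
FL: stance ticks = 14; W→S at t=2 → φ=18
FR: stance ticks = 14; W→S at t=3 → φ=17
RL: stance ticks = 14; W→S at t=2 → φ=18
RR: stance ticks = 14; W→S at t=12 → φ=8


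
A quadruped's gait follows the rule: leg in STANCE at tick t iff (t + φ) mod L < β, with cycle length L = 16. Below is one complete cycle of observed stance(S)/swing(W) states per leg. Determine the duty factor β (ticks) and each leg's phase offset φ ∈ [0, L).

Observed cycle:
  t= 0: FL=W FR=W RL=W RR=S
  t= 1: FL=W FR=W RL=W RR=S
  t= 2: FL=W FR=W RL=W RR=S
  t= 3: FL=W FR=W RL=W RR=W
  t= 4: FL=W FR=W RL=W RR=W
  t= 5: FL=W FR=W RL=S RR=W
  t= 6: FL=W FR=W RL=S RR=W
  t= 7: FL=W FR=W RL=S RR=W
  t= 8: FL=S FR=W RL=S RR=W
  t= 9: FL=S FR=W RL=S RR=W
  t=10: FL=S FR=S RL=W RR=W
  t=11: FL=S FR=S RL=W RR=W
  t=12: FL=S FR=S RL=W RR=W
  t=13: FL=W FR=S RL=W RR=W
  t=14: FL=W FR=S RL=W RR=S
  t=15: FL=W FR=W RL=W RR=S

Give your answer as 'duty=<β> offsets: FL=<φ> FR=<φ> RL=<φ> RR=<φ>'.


duty=5 offsets: FL=8 FR=6 RL=11 RR=2

duty β = stance ticks per leg = 5
FL: stance ticks = 5; W→S at t=8 → φ=8
FR: stance ticks = 5; W→S at t=10 → φ=6
RL: stance ticks = 5; W→S at t=5 → φ=11
RR: stance ticks = 5; W→S at t=14 → φ=2


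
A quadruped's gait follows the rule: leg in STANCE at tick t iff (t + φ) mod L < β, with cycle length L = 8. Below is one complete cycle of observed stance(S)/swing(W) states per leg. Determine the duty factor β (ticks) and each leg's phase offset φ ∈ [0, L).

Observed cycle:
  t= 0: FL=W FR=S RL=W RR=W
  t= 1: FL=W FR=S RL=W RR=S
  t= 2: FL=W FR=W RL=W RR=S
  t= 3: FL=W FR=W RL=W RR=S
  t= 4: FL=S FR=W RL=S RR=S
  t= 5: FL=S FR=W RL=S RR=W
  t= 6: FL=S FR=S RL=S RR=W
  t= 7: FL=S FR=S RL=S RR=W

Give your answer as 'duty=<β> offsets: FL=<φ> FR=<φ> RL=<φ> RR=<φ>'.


duty=4 offsets: FL=4 FR=2 RL=4 RR=7

duty β = stance ticks per leg = 4
FL: stance ticks = 4; W→S at t=4 → φ=4
FR: stance ticks = 4; W→S at t=6 → φ=2
RL: stance ticks = 4; W→S at t=4 → φ=4
RR: stance ticks = 4; W→S at t=1 → φ=7


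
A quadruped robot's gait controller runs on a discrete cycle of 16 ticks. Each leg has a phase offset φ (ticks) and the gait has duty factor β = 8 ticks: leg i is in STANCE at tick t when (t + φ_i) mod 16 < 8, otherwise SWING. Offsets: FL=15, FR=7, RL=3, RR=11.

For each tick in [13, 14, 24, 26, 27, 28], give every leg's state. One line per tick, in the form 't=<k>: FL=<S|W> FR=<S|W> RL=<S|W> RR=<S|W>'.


t=13: phase=(12,4,0,8) vs β=8 → FL=W FR=S RL=S RR=W
t=14: phase=(13,5,1,9) vs β=8 → FL=W FR=S RL=S RR=W
t=24: phase=(7,15,11,3) vs β=8 → FL=S FR=W RL=W RR=S
t=26: phase=(9,1,13,5) vs β=8 → FL=W FR=S RL=W RR=S
t=27: phase=(10,2,14,6) vs β=8 → FL=W FR=S RL=W RR=S
t=28: phase=(11,3,15,7) vs β=8 → FL=W FR=S RL=W RR=S

t=13: FL=W FR=S RL=S RR=W
t=14: FL=W FR=S RL=S RR=W
t=24: FL=S FR=W RL=W RR=S
t=26: FL=W FR=S RL=W RR=S
t=27: FL=W FR=S RL=W RR=S
t=28: FL=W FR=S RL=W RR=S


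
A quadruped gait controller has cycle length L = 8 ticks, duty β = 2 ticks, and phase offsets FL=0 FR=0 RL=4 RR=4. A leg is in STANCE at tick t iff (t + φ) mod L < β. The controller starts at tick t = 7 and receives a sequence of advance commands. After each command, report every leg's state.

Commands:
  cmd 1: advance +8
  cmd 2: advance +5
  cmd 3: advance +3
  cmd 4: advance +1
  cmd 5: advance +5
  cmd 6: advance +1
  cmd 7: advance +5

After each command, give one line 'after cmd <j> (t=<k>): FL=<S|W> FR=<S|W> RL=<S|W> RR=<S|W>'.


after cmd 1 (t=15): FL=W FR=W RL=W RR=W
after cmd 2 (t=20): FL=W FR=W RL=S RR=S
after cmd 3 (t=23): FL=W FR=W RL=W RR=W
after cmd 4 (t=24): FL=S FR=S RL=W RR=W
after cmd 5 (t=29): FL=W FR=W RL=S RR=S
after cmd 6 (t=30): FL=W FR=W RL=W RR=W
after cmd 7 (t=35): FL=W FR=W RL=W RR=W

start t=7: FL=W FR=W RL=W RR=W
cmd 1: advance +8 → t=15, phase=(7,7,3,3) → FL=W FR=W RL=W RR=W
cmd 2: advance +5 → t=20, phase=(4,4,0,0) → FL=W FR=W RL=S RR=S
cmd 3: advance +3 → t=23, phase=(7,7,3,3) → FL=W FR=W RL=W RR=W
cmd 4: advance +1 → t=24, phase=(0,0,4,4) → FL=S FR=S RL=W RR=W
cmd 5: advance +5 → t=29, phase=(5,5,1,1) → FL=W FR=W RL=S RR=S
cmd 6: advance +1 → t=30, phase=(6,6,2,2) → FL=W FR=W RL=W RR=W
cmd 7: advance +5 → t=35, phase=(3,3,7,7) → FL=W FR=W RL=W RR=W


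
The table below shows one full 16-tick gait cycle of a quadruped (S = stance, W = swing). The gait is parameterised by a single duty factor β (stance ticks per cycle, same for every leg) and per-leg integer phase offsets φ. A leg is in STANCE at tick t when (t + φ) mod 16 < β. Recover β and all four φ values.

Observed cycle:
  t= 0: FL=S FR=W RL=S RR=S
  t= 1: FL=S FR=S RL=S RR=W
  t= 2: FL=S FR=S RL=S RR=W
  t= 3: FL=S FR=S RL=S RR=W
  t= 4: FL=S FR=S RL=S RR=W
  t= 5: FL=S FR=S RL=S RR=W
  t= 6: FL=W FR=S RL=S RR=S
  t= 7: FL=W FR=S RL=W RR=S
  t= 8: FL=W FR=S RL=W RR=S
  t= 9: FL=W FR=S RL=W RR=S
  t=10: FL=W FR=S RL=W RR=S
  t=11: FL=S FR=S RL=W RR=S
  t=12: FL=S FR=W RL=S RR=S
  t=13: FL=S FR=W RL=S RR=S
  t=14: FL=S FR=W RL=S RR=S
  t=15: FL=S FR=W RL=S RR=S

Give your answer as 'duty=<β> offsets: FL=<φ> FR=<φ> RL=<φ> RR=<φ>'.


duty=11 offsets: FL=5 FR=15 RL=4 RR=10

duty β = stance ticks per leg = 11
FL: stance ticks = 11; W→S at t=11 → φ=5
FR: stance ticks = 11; W→S at t=1 → φ=15
RL: stance ticks = 11; W→S at t=12 → φ=4
RR: stance ticks = 11; W→S at t=6 → φ=10


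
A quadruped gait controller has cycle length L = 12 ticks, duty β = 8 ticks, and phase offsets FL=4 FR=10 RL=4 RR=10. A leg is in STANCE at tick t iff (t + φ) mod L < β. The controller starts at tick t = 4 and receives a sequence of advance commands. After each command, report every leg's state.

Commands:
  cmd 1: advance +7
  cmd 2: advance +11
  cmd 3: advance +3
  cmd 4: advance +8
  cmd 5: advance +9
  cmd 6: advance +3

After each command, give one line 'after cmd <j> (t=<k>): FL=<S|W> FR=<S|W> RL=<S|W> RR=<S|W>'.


start t=4: FL=W FR=S RL=W RR=S
cmd 1: advance +7 → t=11, phase=(3,9,3,9) → FL=S FR=W RL=S RR=W
cmd 2: advance +11 → t=22, phase=(2,8,2,8) → FL=S FR=W RL=S RR=W
cmd 3: advance +3 → t=25, phase=(5,11,5,11) → FL=S FR=W RL=S RR=W
cmd 4: advance +8 → t=33, phase=(1,7,1,7) → FL=S FR=S RL=S RR=S
cmd 5: advance +9 → t=42, phase=(10,4,10,4) → FL=W FR=S RL=W RR=S
cmd 6: advance +3 → t=45, phase=(1,7,1,7) → FL=S FR=S RL=S RR=S

after cmd 1 (t=11): FL=S FR=W RL=S RR=W
after cmd 2 (t=22): FL=S FR=W RL=S RR=W
after cmd 3 (t=25): FL=S FR=W RL=S RR=W
after cmd 4 (t=33): FL=S FR=S RL=S RR=S
after cmd 5 (t=42): FL=W FR=S RL=W RR=S
after cmd 6 (t=45): FL=S FR=S RL=S RR=S


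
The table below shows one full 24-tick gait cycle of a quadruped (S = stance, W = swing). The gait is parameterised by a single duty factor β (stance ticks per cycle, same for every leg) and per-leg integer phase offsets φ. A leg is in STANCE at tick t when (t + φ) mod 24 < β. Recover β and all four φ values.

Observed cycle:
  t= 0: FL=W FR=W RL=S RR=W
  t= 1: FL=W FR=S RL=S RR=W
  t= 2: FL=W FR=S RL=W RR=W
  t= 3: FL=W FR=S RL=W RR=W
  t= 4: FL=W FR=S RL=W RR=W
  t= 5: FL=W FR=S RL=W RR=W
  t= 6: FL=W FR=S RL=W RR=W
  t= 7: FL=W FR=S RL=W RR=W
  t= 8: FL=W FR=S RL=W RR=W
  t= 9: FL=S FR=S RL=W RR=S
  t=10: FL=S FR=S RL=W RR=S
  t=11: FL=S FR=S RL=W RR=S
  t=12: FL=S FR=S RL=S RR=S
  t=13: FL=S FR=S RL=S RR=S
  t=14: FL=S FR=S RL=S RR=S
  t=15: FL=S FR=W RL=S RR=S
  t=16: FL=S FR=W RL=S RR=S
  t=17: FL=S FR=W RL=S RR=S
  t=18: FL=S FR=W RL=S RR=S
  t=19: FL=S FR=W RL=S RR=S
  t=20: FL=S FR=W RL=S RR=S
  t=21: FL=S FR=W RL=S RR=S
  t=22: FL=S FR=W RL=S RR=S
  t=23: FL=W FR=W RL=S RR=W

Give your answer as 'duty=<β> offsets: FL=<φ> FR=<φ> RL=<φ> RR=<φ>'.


duty=14 offsets: FL=15 FR=23 RL=12 RR=15

duty β = stance ticks per leg = 14
FL: stance ticks = 14; W→S at t=9 → φ=15
FR: stance ticks = 14; W→S at t=1 → φ=23
RL: stance ticks = 14; W→S at t=12 → φ=12
RR: stance ticks = 14; W→S at t=9 → φ=15


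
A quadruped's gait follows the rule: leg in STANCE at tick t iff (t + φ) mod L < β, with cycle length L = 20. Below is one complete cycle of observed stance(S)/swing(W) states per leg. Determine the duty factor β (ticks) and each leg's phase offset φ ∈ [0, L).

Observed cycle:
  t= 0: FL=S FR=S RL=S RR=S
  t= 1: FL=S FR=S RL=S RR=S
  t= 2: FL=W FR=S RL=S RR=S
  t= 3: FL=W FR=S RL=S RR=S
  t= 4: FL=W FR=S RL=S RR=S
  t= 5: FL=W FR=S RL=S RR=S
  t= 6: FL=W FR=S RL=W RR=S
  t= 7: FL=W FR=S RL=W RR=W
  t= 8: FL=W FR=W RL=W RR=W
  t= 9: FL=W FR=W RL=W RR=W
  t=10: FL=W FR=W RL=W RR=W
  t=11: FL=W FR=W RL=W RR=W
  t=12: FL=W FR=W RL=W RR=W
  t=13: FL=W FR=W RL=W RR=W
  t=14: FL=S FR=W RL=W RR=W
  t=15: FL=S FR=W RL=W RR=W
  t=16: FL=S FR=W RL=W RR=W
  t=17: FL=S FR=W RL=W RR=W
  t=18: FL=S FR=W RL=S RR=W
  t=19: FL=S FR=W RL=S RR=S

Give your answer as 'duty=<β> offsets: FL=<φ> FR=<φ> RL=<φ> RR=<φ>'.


duty=8 offsets: FL=6 FR=0 RL=2 RR=1

duty β = stance ticks per leg = 8
FL: stance ticks = 8; W→S at t=14 → φ=6
FR: stance ticks = 8; W→S at t=0 → φ=0
RL: stance ticks = 8; W→S at t=18 → φ=2
RR: stance ticks = 8; W→S at t=19 → φ=1


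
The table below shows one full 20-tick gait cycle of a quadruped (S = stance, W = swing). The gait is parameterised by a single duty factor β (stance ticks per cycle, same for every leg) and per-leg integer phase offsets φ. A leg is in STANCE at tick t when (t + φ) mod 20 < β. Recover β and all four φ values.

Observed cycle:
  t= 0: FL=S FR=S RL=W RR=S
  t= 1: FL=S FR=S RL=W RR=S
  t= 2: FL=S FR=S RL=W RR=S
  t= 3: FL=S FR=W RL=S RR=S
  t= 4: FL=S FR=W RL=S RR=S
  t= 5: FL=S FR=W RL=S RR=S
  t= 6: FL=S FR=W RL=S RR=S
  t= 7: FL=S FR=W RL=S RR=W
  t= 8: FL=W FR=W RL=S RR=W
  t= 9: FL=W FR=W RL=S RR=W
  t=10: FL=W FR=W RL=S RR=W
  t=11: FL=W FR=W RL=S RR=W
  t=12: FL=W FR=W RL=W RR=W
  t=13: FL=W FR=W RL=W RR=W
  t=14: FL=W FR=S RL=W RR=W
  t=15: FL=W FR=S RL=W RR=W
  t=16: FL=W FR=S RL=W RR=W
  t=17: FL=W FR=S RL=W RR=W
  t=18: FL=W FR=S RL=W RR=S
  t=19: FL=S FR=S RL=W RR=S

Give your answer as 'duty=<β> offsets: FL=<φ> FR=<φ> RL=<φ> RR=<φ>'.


duty=9 offsets: FL=1 FR=6 RL=17 RR=2

duty β = stance ticks per leg = 9
FL: stance ticks = 9; W→S at t=19 → φ=1
FR: stance ticks = 9; W→S at t=14 → φ=6
RL: stance ticks = 9; W→S at t=3 → φ=17
RR: stance ticks = 9; W→S at t=18 → φ=2


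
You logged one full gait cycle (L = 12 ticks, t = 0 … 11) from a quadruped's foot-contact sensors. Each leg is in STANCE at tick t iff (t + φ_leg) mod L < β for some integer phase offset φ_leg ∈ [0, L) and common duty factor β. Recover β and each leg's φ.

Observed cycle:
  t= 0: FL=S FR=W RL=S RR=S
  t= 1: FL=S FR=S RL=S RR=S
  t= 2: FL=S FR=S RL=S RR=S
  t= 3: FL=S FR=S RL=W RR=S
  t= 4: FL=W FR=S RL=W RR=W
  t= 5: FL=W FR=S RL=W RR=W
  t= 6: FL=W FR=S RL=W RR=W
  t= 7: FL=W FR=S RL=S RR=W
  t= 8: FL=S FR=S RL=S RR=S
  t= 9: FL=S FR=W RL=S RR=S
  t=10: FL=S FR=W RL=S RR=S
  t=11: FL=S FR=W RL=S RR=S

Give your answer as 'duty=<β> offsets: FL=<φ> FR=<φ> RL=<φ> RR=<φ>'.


duty β = stance ticks per leg = 8
FL: stance ticks = 8; W→S at t=8 → φ=4
FR: stance ticks = 8; W→S at t=1 → φ=11
RL: stance ticks = 8; W→S at t=7 → φ=5
RR: stance ticks = 8; W→S at t=8 → φ=4

duty=8 offsets: FL=4 FR=11 RL=5 RR=4


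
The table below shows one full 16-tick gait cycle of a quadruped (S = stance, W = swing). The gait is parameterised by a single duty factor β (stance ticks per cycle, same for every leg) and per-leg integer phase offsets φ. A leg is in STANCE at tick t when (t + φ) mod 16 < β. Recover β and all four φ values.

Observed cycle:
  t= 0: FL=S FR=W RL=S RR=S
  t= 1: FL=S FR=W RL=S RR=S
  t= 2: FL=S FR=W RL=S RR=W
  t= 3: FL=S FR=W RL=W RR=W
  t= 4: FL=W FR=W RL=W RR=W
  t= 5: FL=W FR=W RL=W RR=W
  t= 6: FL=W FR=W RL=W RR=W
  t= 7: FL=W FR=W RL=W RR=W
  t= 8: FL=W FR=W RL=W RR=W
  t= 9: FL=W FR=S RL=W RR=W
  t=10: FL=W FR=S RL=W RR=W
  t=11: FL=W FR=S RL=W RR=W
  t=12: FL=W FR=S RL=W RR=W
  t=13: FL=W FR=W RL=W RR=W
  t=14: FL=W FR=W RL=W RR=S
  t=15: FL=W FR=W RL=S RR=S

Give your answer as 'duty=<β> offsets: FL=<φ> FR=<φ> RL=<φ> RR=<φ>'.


duty β = stance ticks per leg = 4
FL: stance ticks = 4; W→S at t=0 → φ=0
FR: stance ticks = 4; W→S at t=9 → φ=7
RL: stance ticks = 4; W→S at t=15 → φ=1
RR: stance ticks = 4; W→S at t=14 → φ=2

duty=4 offsets: FL=0 FR=7 RL=1 RR=2
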